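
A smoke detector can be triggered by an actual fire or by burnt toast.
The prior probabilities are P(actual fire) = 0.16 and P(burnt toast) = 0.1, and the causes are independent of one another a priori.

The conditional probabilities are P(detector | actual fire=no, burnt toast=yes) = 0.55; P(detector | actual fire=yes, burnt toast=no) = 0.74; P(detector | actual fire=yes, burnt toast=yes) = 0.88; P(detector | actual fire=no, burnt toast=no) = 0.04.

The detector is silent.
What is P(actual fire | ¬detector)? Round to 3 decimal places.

P(¬detector) = 0.96×0.84×0.9 + 0.45×0.84×0.1 + 0.26×0.16×0.9 + 0.12×0.16×0.1 = 0.725760 + 0.037800 + 0.037440 + 0.001920 = 0.802920
The actual fire-present share is 0.037440 + 0.001920 = 0.039360.
So P(actual fire | ¬detector) = 0.039360/0.802920 ≈ 0.049.

P(actual fire | ¬detector) ≈ 0.049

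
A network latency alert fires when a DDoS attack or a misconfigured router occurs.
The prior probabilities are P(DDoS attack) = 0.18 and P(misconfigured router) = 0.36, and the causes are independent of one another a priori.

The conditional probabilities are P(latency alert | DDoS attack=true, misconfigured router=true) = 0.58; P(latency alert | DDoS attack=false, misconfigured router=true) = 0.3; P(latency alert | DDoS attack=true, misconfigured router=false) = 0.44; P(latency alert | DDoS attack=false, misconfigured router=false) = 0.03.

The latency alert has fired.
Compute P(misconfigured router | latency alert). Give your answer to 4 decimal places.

Enumerate the 4 (DDoS attack, misconfigured router) configurations and weight by the priors:
  P(latency alert) = 0.03×0.82×0.64 + 0.3×0.82×0.36 + 0.44×0.18×0.64 + 0.58×0.18×0.36
        = 0.015744 + 0.088560 + 0.050688 + 0.037584 = 0.192576
Keeping only the misconfigured router-present terms gives 0.126144, so
  P(misconfigured router | latency alert) = 0.126144 / 0.192576 ≈ 0.6550

P(misconfigured router | latency alert) ≈ 0.6550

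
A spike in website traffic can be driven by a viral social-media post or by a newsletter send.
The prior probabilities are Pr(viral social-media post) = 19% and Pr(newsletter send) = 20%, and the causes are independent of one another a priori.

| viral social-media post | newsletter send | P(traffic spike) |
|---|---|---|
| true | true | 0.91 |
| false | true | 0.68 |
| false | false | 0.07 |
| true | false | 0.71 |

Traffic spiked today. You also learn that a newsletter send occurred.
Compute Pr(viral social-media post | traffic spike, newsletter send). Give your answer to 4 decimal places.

Pr(viral social-media post | traffic spike, newsletter send) ≈ 0.2389

P(traffic spike | newsletter send) = 0.68·0.81 + 0.91·0.19 = 0.550800 + 0.172900 = 0.723700
The viral social-media post-present share is 0.91·0.19 = 0.172900.
Hence the posterior is 0.172900/0.723700 ≈ 0.2389.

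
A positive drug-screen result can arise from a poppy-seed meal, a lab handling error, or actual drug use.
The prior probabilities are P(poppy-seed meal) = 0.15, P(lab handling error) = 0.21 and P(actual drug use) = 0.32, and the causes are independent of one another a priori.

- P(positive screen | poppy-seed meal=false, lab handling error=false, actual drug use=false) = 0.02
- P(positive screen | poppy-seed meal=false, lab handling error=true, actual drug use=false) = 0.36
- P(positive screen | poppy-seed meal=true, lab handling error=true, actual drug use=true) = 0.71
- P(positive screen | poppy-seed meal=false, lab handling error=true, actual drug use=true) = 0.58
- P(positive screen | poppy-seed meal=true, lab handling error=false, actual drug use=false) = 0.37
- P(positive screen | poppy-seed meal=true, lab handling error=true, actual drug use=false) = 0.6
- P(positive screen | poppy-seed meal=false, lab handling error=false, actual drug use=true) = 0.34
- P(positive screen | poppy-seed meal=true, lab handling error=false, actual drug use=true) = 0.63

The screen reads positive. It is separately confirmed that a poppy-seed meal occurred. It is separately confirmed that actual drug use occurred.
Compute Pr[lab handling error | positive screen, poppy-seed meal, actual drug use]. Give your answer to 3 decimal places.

Sum P(positive screen|·) weighted by the priors over both values of lab handling error:
  P(positive screen | poppy-seed meal, actual drug use) = 0.63*0.79 + 0.71*0.21
        = 0.497700 + 0.149100 = 0.646800
Configurations with lab handling error contribute 0.149100, so
  P(lab handling error | positive screen, poppy-seed meal, actual drug use) = 0.149100 / 0.646800 ≈ 0.231

Pr[lab handling error | positive screen, poppy-seed meal, actual drug use] ≈ 0.231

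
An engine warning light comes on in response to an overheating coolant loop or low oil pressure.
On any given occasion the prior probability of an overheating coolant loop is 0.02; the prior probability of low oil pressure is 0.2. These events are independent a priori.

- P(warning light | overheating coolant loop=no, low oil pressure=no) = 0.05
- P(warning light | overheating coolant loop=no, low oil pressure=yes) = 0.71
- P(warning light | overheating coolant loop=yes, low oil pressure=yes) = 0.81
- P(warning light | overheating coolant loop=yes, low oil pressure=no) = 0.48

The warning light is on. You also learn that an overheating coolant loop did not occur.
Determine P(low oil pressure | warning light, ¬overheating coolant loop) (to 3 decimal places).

Enumerate both values of low oil pressure and weight by the priors:
  P(warning light | ¬overheating coolant loop) = 0.05×0.8 + 0.71×0.2
        = 0.040000 + 0.142000 = 0.182000
Keeping only the low oil pressure-present terms gives 0.142000, so
  P(low oil pressure | warning light, ¬overheating coolant loop) = 0.142000 / 0.182000 ≈ 0.780

P(low oil pressure | warning light, ¬overheating coolant loop) ≈ 0.780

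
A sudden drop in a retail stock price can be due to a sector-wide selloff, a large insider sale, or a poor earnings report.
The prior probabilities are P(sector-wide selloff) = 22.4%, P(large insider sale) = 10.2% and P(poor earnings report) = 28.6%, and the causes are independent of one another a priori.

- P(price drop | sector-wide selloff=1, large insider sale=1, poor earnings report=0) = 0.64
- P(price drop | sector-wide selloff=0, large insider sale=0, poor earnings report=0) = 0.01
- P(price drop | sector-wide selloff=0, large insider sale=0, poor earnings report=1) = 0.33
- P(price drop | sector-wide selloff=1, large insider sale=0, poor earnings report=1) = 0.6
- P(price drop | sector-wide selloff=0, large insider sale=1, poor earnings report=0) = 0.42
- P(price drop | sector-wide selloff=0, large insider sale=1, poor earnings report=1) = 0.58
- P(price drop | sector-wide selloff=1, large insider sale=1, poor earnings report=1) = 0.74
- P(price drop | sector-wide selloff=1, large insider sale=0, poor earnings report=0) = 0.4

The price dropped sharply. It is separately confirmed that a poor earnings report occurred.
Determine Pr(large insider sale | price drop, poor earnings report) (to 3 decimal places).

By total probability over the 4 (sector-wide selloff, large insider sale) configurations:
  P(price drop | poor earnings report) = 0.33·0.776·0.898 + 0.58·0.776·0.102 + 0.6·0.224·0.898 + 0.74·0.224·0.102
        = 0.229960 + 0.045908 + 0.120691 + 0.016908 = 0.413467
Keeping only the large insider sale-present terms gives 0.062816, so
  P(large insider sale | price drop, poor earnings report) = 0.062816 / 0.413467 ≈ 0.152

Pr(large insider sale | price drop, poor earnings report) ≈ 0.152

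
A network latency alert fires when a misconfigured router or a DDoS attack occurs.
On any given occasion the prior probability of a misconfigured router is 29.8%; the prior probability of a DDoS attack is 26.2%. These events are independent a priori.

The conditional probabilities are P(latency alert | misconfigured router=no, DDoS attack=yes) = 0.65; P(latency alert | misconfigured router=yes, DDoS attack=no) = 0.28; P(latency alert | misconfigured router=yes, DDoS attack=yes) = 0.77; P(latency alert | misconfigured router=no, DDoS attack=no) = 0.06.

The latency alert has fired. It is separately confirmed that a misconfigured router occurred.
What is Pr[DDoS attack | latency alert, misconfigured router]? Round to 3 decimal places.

Pr[DDoS attack | latency alert, misconfigured router] ≈ 0.494

P(latency alert | misconfigured router) = 0.28×0.738 + 0.77×0.262 = 0.206640 + 0.201740 = 0.408380
Of this, 0.201740 comes from 0.77×0.262 (the DDoS attack=true cases).
P(DDoS attack | latency alert, misconfigured router) = 0.201740 / 0.408380 ≈ 0.494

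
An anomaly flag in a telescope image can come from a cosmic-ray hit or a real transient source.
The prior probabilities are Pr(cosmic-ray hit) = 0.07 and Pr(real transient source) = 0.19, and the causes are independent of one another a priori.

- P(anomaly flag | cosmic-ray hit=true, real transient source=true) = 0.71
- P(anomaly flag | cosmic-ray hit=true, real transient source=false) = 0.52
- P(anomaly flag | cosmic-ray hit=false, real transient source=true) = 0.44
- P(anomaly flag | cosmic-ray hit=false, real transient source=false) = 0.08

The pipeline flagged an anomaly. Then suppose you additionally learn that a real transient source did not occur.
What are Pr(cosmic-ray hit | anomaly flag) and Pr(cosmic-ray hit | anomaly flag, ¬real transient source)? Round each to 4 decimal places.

P(anomaly flag) = 0.08*0.93*0.81 + 0.44*0.93*0.19 + 0.52*0.07*0.81 + 0.71*0.07*0.19 = 0.060264 + 0.077748 + 0.029484 + 0.009443 = 0.176939
Restricting to configurations with cosmic-ray hit present: 0.029484 + 0.009443 = 0.038927.
P(cosmic-ray hit | anomaly flag) = 0.038927 / 0.176939 ≈ 0.2200

Now condition on the additional information:
By total probability over both values of cosmic-ray hit:
  P(anomaly flag | ¬real transient source) = 0.08*0.93 + 0.52*0.07
        = 0.074400 + 0.036400 = 0.110800
Configurations with cosmic-ray hit contribute 0.036400, so
  P(cosmic-ray hit | anomaly flag, ¬real transient source) = 0.036400 / 0.110800 ≈ 0.3285

Pr(cosmic-ray hit | anomaly flag) ≈ 0.2200; Pr(cosmic-ray hit | anomaly flag, ¬real transient source) ≈ 0.3285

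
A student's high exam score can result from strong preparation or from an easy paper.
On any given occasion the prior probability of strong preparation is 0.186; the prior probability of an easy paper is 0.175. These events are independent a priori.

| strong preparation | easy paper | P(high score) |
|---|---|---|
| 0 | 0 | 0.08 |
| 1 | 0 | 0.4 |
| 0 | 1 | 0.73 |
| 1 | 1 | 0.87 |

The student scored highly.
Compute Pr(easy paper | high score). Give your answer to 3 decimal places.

Pr(easy paper | high score) ≈ 0.535

Numerator (weight on configurations with easy paper): 0.103988 + 0.028318 = 0.132306
The normalizing constant is 0.08·0.814·0.825 + 0.73·0.814·0.175 + 0.4·0.186·0.825 + 0.87·0.186·0.175 = 0.247410
Posterior = 0.132306 / 0.247410 ≈ 0.535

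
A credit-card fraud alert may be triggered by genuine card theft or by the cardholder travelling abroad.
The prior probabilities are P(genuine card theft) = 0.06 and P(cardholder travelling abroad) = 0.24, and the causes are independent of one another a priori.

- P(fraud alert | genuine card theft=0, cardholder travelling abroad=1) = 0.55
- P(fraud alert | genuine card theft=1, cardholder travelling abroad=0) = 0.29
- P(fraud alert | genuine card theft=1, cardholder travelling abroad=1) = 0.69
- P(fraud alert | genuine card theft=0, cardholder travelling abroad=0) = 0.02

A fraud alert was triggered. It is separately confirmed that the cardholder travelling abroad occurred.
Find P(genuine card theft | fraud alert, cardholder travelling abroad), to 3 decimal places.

P(genuine card theft | fraud alert, cardholder travelling abroad) ≈ 0.074

Numerator (weight on configurations with genuine card theft): 0.69×0.06 = 0.041400
The normalizing constant is 0.55×0.94 + 0.69×0.06 = 0.558400
Posterior = 0.041400 / 0.558400 ≈ 0.074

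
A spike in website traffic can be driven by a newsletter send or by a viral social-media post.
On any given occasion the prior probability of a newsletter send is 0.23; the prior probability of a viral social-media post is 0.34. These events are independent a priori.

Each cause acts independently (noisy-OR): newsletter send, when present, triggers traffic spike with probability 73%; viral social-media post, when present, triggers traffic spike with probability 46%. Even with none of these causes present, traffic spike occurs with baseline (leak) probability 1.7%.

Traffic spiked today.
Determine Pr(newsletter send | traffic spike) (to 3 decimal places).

Under noisy-OR, P(traffic spike | causes) = 1 − (1−0.017)·∏(1−qᵢ) over the active causes.
Sum P(traffic spike|·) weighted by the priors over the 4 (newsletter send, viral social-media post) configurations:
  P(traffic spike) = 0.017×0.77×0.66 + 0.46918×0.77×0.34 + 0.73459×0.23×0.66 + 0.856679×0.23×0.34
        = 0.008639 + 0.122831 + 0.111511 + 0.066992 = 0.309973
The terms with newsletter send present sum to 0.178503, so
  P(newsletter send | traffic spike) = 0.178503 / 0.309973 ≈ 0.576

Pr(newsletter send | traffic spike) ≈ 0.576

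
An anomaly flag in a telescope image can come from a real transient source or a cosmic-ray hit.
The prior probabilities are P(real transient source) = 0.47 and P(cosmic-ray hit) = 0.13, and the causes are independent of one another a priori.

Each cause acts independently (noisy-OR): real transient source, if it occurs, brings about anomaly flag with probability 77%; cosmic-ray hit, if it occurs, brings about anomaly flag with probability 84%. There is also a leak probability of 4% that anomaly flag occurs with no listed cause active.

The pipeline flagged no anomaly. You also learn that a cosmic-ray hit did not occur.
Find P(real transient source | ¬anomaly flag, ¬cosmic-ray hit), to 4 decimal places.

P(real transient source | ¬anomaly flag, ¬cosmic-ray hit) ≈ 0.1694

Under noisy-OR, P(anomaly flag | causes) = 1 − (1−0.04)·∏(1−qᵢ) over the active causes.
Numerator (weight on configurations with real transient source): 0.2208·0.47 = 0.103776
Normalizer over all consistent configurations: 0.96·0.53 + 0.2208·0.47 = 0.612576
Posterior = 0.103776 / 0.612576 ≈ 0.1694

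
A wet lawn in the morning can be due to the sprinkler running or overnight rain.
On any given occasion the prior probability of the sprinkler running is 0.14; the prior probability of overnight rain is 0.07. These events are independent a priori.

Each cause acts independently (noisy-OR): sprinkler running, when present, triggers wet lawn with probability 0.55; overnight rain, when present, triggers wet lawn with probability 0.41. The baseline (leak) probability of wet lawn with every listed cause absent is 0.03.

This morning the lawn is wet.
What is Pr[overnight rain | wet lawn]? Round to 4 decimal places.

Under noisy-OR, P(wet lawn | causes) = 1 − (1−0.03)·∏(1−qᵢ) over the active causes.
Numerator (weight on configurations with overnight rain): 0.025748 + 0.007276 = 0.033024
Normalizer over all consistent configurations: 0.03*0.86*0.93 + 0.4277*0.86*0.07 + 0.5635*0.14*0.93 + 0.742465*0.14*0.07 = 0.130386
P(overnight rain | wet lawn) = 0.033024/0.130386 ≈ 0.2533

Pr[overnight rain | wet lawn] ≈ 0.2533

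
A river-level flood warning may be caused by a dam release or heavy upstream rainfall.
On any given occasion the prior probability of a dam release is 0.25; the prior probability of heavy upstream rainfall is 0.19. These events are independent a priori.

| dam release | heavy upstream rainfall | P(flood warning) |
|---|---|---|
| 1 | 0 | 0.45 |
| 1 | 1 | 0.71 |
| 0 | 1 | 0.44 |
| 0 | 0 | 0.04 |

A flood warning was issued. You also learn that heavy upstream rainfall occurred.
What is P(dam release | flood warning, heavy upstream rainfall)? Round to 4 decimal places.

Weight on dam release=true, given the evidence: 0.71×0.25 = 0.177500
Denominator P(flood warning | heavy upstream rainfall): 0.44×0.75 + 0.71×0.25 = 0.507500
Posterior = 0.177500 / 0.507500 ≈ 0.3498

P(dam release | flood warning, heavy upstream rainfall) ≈ 0.3498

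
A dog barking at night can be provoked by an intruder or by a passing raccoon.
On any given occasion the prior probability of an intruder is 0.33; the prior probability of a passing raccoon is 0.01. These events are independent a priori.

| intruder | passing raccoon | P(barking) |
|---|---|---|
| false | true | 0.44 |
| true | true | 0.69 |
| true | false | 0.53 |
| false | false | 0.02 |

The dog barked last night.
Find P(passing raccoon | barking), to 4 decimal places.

P(passing raccoon | barking) ≈ 0.0273

P(barking) = 0.02×0.67×0.99 + 0.44×0.67×0.01 + 0.53×0.33×0.99 + 0.69×0.33×0.01 = 0.013266 + 0.002948 + 0.173151 + 0.002277 = 0.191642
Of this, 0.005225 comes from 0.002948 + 0.002277 (the passing raccoon=true cases).
So P(passing raccoon | barking) = 0.005225/0.191642 ≈ 0.0273.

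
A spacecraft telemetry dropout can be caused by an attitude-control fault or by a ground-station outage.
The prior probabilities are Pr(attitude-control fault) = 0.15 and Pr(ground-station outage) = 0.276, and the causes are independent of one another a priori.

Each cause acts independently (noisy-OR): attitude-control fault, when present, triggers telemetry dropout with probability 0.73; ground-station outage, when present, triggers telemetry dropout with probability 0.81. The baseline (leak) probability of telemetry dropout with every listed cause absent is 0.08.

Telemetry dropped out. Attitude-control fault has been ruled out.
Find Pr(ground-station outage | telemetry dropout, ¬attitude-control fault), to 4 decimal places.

Under noisy-OR, P(telemetry dropout | causes) = 1 − (1−0.08)·∏(1−qᵢ) over the active causes.
Sum P(telemetry dropout|·) weighted by the priors over both values of ground-station outage:
  P(telemetry dropout | ¬attitude-control fault) = 0.08*0.724 + 0.8252*0.276
        = 0.057920 + 0.227755 = 0.285675
Configurations with ground-station outage contribute 0.227755, so
  P(ground-station outage | telemetry dropout, ¬attitude-control fault) = 0.227755 / 0.285675 ≈ 0.7973

Pr(ground-station outage | telemetry dropout, ¬attitude-control fault) ≈ 0.7973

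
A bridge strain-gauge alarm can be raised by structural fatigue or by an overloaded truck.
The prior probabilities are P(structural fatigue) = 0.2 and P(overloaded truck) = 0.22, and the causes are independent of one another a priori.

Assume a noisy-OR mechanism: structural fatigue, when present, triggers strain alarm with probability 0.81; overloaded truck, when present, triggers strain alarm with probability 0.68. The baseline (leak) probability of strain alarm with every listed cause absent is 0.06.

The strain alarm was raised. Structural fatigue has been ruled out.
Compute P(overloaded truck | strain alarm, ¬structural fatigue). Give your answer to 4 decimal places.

Under noisy-OR, P(strain alarm | causes) = 1 − (1−0.06)·∏(1−qᵢ) over the active causes.
Enumerate both values of overloaded truck and weight by the priors:
  P(strain alarm | ¬structural fatigue) = 0.06*0.78 + 0.6992*0.22
        = 0.046800 + 0.153824 = 0.200624
Keeping only the overloaded truck-present terms gives 0.153824, so
  P(overloaded truck | strain alarm, ¬structural fatigue) = 0.153824 / 0.200624 ≈ 0.7667

P(overloaded truck | strain alarm, ¬structural fatigue) ≈ 0.7667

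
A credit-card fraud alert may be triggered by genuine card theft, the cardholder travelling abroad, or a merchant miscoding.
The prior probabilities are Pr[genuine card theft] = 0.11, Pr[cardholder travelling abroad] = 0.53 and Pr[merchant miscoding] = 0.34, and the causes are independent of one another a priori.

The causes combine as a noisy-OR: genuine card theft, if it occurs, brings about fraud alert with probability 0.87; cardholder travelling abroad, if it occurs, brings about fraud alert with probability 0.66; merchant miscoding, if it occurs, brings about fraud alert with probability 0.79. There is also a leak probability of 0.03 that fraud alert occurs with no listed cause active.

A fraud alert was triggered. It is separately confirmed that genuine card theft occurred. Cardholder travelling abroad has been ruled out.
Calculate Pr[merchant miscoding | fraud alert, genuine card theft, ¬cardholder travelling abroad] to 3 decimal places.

Under noisy-OR, P(fraud alert | causes) = 1 − (1−0.03)·∏(1−qᵢ) over the active causes.
By total probability over both values of merchant miscoding:
  P(fraud alert | genuine card theft, ¬cardholder travelling abroad) = 0.8739×0.66 + 0.973519×0.34
        = 0.576774 + 0.330996 = 0.907770
The terms with merchant miscoding present sum to 0.330996, so
  P(merchant miscoding | fraud alert, genuine card theft, ¬cardholder travelling abroad) = 0.330996 / 0.907770 ≈ 0.365

Pr[merchant miscoding | fraud alert, genuine card theft, ¬cardholder travelling abroad] ≈ 0.365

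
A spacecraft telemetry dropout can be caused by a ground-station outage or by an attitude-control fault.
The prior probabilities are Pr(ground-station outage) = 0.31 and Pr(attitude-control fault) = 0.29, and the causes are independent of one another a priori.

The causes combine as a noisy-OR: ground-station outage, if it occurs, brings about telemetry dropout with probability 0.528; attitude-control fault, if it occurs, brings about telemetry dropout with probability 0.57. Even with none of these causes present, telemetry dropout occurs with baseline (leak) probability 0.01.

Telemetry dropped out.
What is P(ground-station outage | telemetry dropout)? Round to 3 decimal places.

P(ground-station outage | telemetry dropout) ≈ 0.612

Under noisy-OR, P(telemetry dropout | causes) = 1 − (1−0.01)·∏(1−qᵢ) over the active causes.
P(telemetry dropout) = 0.01*0.69*0.71 + 0.5743*0.69*0.29 + 0.53272*0.31*0.71 + 0.79907*0.31*0.29 = 0.004899 + 0.114917 + 0.117252 + 0.071836 = 0.308904
Of this, 0.189088 comes from 0.117252 + 0.071836 (the ground-station outage=true cases).
P(ground-station outage | telemetry dropout) = 0.189088 / 0.308904 ≈ 0.612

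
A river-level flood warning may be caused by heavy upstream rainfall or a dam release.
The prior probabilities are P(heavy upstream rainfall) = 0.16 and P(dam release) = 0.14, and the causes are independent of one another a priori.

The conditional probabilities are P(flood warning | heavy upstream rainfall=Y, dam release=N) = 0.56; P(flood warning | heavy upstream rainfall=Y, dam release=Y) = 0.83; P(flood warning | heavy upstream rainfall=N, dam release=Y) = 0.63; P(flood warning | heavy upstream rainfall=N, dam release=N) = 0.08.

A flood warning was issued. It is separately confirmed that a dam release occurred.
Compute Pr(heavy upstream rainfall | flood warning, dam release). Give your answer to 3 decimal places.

Weight on heavy upstream rainfall=true, given the evidence: 0.83×0.16 = 0.132800
Denominator P(flood warning | dam release): 0.63×0.84 + 0.83×0.16 = 0.662000
Posterior = 0.132800 / 0.662000 ≈ 0.201

Pr(heavy upstream rainfall | flood warning, dam release) ≈ 0.201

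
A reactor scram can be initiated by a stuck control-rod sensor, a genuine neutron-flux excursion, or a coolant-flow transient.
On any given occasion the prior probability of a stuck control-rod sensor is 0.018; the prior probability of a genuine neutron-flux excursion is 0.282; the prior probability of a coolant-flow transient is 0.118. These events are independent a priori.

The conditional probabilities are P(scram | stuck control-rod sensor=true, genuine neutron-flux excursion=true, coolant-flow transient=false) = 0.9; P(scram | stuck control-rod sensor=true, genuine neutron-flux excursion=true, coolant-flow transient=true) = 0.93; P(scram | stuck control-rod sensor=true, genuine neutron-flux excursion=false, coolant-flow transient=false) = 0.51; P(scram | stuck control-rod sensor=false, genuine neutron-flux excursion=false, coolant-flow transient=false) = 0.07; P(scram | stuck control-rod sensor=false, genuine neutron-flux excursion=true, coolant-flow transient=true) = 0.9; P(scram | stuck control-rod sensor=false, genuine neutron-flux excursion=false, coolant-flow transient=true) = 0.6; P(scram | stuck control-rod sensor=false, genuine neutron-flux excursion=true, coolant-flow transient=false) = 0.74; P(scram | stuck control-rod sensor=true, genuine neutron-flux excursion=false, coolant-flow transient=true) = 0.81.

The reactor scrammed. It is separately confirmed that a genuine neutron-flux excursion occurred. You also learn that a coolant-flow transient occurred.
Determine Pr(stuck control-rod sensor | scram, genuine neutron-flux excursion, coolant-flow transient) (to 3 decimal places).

Pr(stuck control-rod sensor | scram, genuine neutron-flux excursion, coolant-flow transient) ≈ 0.019

Sum P(scram|·) weighted by the priors over both values of stuck control-rod sensor:
  P(scram | genuine neutron-flux excursion, coolant-flow transient) = 0.9·0.982 + 0.93·0.018
        = 0.883800 + 0.016740 = 0.900540
Keeping only the stuck control-rod sensor-present terms gives 0.016740, so
  P(stuck control-rod sensor | scram, genuine neutron-flux excursion, coolant-flow transient) = 0.016740 / 0.900540 ≈ 0.019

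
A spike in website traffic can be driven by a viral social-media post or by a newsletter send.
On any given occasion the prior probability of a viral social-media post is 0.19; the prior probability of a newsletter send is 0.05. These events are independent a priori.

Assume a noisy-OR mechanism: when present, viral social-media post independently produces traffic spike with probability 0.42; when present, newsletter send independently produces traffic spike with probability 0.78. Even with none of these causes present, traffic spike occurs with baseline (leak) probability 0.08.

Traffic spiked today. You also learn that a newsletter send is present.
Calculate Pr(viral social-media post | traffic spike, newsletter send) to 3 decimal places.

Pr(viral social-media post | traffic spike, newsletter send) ≈ 0.206

Under noisy-OR, P(traffic spike | causes) = 1 − (1−0.08)·∏(1−qᵢ) over the active causes.
Sum P(traffic spike|·) weighted by the priors over both values of viral social-media post:
  P(traffic spike | newsletter send) = 0.7976·0.81 + 0.882608·0.19
        = 0.646056 + 0.167696 = 0.813752
Keeping only the viral social-media post-present terms gives 0.167696, so
  P(viral social-media post | traffic spike, newsletter send) = 0.167696 / 0.813752 ≈ 0.206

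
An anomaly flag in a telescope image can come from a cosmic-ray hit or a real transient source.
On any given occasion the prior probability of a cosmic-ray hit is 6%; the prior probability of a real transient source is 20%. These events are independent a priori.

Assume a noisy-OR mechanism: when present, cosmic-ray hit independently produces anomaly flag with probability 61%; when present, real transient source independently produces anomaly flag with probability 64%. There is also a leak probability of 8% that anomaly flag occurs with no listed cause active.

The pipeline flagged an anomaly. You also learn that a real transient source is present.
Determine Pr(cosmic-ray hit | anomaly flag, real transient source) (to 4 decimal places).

Under noisy-OR, P(anomaly flag | causes) = 1 − (1−0.08)·∏(1−qᵢ) over the active causes.
By total probability over both values of cosmic-ray hit:
  P(anomaly flag | real transient source) = 0.6688·0.94 + 0.870832·0.06
        = 0.628672 + 0.052250 = 0.680922
Configurations with cosmic-ray hit contribute 0.052250, so
  P(cosmic-ray hit | anomaly flag, real transient source) = 0.052250 / 0.680922 ≈ 0.0767

Pr(cosmic-ray hit | anomaly flag, real transient source) ≈ 0.0767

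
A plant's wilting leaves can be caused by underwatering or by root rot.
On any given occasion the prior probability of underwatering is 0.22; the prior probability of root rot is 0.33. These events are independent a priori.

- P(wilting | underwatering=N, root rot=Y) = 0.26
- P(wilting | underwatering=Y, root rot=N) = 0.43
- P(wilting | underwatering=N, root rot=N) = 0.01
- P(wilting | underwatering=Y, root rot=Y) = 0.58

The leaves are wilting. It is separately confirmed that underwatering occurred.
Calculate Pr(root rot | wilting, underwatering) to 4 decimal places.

Enumerate both values of root rot and weight by the priors:
  P(wilting | underwatering) = 0.43*0.67 + 0.58*0.33
        = 0.288100 + 0.191400 = 0.479500
Configurations with root rot contribute 0.191400, so
  P(root rot | wilting, underwatering) = 0.191400 / 0.479500 ≈ 0.3992

Pr(root rot | wilting, underwatering) ≈ 0.3992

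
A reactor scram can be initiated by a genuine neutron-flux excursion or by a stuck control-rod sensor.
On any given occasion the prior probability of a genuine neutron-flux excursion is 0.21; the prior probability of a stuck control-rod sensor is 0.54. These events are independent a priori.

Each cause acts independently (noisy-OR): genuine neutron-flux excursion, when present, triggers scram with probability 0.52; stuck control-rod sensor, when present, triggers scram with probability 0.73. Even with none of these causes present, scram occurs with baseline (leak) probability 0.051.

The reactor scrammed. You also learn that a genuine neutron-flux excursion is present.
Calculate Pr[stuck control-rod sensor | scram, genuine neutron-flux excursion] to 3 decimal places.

Pr[stuck control-rod sensor | scram, genuine neutron-flux excursion] ≈ 0.654

Under noisy-OR, P(scram | causes) = 1 − (1−0.051)·∏(1−qᵢ) over the active causes.
Numerator (weight on configurations with stuck control-rod sensor): 0.87701×0.54 = 0.473585
Denominator P(scram | genuine neutron-flux excursion): 0.54448×0.46 + 0.87701×0.54 = 0.724046
Posterior = 0.473585 / 0.724046 ≈ 0.654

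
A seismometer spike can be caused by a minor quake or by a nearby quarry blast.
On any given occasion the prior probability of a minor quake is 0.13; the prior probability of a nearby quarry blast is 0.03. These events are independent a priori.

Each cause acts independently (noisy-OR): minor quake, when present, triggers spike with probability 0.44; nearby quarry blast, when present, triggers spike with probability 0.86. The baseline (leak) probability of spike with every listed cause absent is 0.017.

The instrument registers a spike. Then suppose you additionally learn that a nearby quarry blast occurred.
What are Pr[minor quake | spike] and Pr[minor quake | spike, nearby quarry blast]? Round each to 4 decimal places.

Under noisy-OR, P(spike | causes) = 1 − (1−0.017)·∏(1−qᵢ) over the active causes.
P(spike) = 0.017×0.87×0.97 + 0.86238×0.87×0.03 + 0.44952×0.13×0.97 + 0.922933×0.13×0.03 = 0.014346 + 0.022508 + 0.056684 + 0.003599 = 0.097137
Restricting to configurations with minor quake present: 0.056684 + 0.003599 = 0.060283.
P(minor quake | spike) = 0.060283 / 0.097137 ≈ 0.6206

Now condition on the additional information:
By total probability over both values of minor quake:
  P(spike | nearby quarry blast) = 0.86238·0.87 + 0.922933·0.13
        = 0.750271 + 0.119981 = 0.870252
Configurations with minor quake contribute 0.119981, so
  P(minor quake | spike, nearby quarry blast) = 0.119981 / 0.870252 ≈ 0.1379

Pr[minor quake | spike] ≈ 0.6206; Pr[minor quake | spike, nearby quarry blast] ≈ 0.1379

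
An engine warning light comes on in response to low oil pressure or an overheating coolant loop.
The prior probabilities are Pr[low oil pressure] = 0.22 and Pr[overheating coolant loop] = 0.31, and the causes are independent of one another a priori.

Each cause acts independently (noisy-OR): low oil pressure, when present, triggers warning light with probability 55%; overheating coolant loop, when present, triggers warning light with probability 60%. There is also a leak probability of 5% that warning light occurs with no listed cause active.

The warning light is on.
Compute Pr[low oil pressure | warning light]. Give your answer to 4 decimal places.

Under noisy-OR, P(warning light | causes) = 1 − (1−0.05)·∏(1−qᵢ) over the active causes.
P(warning light) = 0.05·0.78·0.69 + 0.62·0.78·0.31 + 0.5725·0.22·0.69 + 0.829·0.22·0.31 = 0.026910 + 0.149916 + 0.086905 + 0.056538 = 0.320269
Of this, 0.143443 comes from 0.086905 + 0.056538 (the low oil pressure=true cases).
So P(low oil pressure | warning light) = 0.143443/0.320269 ≈ 0.4479.

Pr[low oil pressure | warning light] ≈ 0.4479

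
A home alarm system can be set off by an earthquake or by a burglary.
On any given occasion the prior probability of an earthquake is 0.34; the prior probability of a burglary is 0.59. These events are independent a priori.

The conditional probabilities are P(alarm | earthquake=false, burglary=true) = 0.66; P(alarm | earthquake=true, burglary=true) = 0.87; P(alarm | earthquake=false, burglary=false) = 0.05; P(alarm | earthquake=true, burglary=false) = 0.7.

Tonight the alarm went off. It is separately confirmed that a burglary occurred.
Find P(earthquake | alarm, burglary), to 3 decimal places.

Weight on earthquake=true, given the evidence: 0.87×0.34 = 0.295800
Normalizer over all consistent configurations: 0.66×0.66 + 0.87×0.34 = 0.731400
Posterior = 0.295800 / 0.731400 ≈ 0.404

P(earthquake | alarm, burglary) ≈ 0.404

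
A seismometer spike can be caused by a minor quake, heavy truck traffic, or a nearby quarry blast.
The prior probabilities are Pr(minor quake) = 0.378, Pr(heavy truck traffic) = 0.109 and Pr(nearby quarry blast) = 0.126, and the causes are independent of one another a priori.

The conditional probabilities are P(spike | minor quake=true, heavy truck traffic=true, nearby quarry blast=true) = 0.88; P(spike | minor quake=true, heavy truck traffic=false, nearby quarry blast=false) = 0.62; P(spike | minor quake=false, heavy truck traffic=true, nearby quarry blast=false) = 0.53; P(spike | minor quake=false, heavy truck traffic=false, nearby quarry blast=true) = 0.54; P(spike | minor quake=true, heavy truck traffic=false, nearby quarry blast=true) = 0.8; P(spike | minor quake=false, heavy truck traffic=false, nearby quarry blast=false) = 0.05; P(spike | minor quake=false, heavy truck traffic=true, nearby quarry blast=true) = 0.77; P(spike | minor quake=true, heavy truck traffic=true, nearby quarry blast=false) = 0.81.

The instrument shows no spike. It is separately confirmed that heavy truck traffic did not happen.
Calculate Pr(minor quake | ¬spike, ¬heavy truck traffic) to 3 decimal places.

By total probability over the 4 (minor quake, nearby quarry blast) configurations:
  P(¬spike | ¬heavy truck traffic) = 0.95·0.622·0.874 + 0.46·0.622·0.126 + 0.38·0.378·0.874 + 0.2·0.378·0.126
        = 0.516447 + 0.036051 + 0.125541 + 0.009526 = 0.687565
The terms with minor quake present sum to 0.135067, so
  P(minor quake | ¬spike, ¬heavy truck traffic) = 0.135067 / 0.687565 ≈ 0.196

Pr(minor quake | ¬spike, ¬heavy truck traffic) ≈ 0.196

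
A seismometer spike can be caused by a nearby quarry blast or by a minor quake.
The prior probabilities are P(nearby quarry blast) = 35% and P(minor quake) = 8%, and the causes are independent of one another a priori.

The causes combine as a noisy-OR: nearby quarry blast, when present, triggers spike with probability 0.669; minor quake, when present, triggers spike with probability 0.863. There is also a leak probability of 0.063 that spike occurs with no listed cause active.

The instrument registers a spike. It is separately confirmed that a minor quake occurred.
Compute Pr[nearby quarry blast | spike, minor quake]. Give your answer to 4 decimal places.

Under noisy-OR, P(spike | causes) = 1 − (1−0.063)·∏(1−qᵢ) over the active causes.
For the numerator, keep only nearby quarry blast=true terms: 0.95751·0.35 = 0.335128
Denominator P(spike | minor quake): 0.871631·0.65 + 0.95751·0.35 = 0.901688
P(nearby quarry blast | spike, minor quake) = 0.335128/0.901688 ≈ 0.3717

Pr[nearby quarry blast | spike, minor quake] ≈ 0.3717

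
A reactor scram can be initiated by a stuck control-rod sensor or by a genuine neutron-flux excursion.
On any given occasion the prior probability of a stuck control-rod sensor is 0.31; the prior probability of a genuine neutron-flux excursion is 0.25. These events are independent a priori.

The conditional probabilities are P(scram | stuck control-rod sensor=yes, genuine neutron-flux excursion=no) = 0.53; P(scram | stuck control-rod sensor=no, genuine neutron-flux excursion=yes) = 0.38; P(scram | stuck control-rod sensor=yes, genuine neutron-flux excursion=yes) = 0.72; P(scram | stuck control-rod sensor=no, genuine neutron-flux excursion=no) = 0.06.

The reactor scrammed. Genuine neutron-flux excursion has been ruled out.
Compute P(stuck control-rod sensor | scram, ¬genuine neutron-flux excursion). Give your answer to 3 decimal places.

For the numerator, keep only stuck control-rod sensor=true terms: 0.53×0.31 = 0.164300
The normalizing constant is 0.06×0.69 + 0.53×0.31 = 0.205700
Posterior = 0.164300 / 0.205700 ≈ 0.799

P(stuck control-rod sensor | scram, ¬genuine neutron-flux excursion) ≈ 0.799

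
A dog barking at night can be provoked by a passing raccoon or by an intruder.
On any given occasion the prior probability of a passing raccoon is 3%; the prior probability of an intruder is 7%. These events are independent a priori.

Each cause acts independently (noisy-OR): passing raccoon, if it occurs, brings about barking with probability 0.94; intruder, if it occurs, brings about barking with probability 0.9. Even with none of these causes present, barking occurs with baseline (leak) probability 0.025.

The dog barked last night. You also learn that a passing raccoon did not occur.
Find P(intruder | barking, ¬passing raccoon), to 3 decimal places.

Under noisy-OR, P(barking | causes) = 1 − (1−0.025)·∏(1−qᵢ) over the active causes.
Sum P(barking|·) weighted by the priors over both values of intruder:
  P(barking | ¬passing raccoon) = 0.025*0.93 + 0.9025*0.07
        = 0.023250 + 0.063175 = 0.086425
The terms with intruder present sum to 0.063175, so
  P(intruder | barking, ¬passing raccoon) = 0.063175 / 0.086425 ≈ 0.731

P(intruder | barking, ¬passing raccoon) ≈ 0.731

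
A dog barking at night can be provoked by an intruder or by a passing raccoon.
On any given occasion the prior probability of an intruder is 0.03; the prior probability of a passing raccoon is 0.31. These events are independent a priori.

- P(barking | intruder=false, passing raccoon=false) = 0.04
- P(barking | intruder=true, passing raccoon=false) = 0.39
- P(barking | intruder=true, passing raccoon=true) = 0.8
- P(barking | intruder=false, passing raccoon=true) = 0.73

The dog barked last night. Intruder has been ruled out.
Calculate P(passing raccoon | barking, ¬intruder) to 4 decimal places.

P(passing raccoon | barking, ¬intruder) ≈ 0.8913

P(barking | ¬intruder) = 0.04×0.69 + 0.73×0.31 = 0.027600 + 0.226300 = 0.253900
The passing raccoon-present share is 0.73×0.31 = 0.226300.
Hence the posterior is 0.226300/0.253900 ≈ 0.8913.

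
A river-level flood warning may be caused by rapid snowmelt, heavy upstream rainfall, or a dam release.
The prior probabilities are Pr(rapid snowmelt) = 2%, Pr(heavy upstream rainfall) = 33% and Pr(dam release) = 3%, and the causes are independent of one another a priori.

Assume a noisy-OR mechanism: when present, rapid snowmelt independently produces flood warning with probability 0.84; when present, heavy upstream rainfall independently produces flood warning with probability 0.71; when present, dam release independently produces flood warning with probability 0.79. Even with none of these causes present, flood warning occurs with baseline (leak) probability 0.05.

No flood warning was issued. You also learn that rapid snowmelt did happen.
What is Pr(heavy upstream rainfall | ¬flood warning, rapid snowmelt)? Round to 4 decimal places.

Under noisy-OR, P(flood warning | causes) = 1 − (1−0.05)·∏(1−qᵢ) over the active causes.
Sum P(¬flood warning|·) weighted by the priors over the 4 (heavy upstream rainfall, dam release) configurations:
  P(¬flood warning | rapid snowmelt) = 0.152×0.67×0.97 + 0.03192×0.67×0.03 + 0.04408×0.33×0.97 + 0.009257×0.33×0.03
        = 0.098785 + 0.000642 + 0.014110 + 0.000092 = 0.113629
The terms with heavy upstream rainfall present sum to 0.014202, so
  P(heavy upstream rainfall | ¬flood warning, rapid snowmelt) = 0.014202 / 0.113629 ≈ 0.1250

Pr(heavy upstream rainfall | ¬flood warning, rapid snowmelt) ≈ 0.1250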